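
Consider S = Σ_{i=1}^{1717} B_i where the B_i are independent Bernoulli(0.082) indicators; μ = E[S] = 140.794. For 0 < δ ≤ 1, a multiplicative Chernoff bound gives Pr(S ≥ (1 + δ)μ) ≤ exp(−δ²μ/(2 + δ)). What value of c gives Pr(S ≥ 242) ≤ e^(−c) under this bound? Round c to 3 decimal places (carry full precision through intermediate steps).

26.758

Write 242 = (1 + δ)μ, so δ = 242/140.794 − 1 = 0.7188232…
Then the exponent is δ²μ/(2 + δ) = (242 − μ)² / (μ·(2 + δ)) = 26.757615.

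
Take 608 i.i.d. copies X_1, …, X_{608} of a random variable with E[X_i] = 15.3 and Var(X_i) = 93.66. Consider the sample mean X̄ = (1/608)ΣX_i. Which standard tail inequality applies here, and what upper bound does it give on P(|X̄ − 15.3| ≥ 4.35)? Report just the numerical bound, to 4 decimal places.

0.0081

With mean and variance of each term known, Chebyshev's inequality bounds the deviation of the sum (or sample mean).
Var(X̄) = Var(X_i)/n = 93.66/608 = 0.15405.
Chebyshev: P(|X̄ − 15.3| ≥ 4.35) ≤ Var(X̄)/(4.35)² = 93.66/(608·4.35²) = 0.0081.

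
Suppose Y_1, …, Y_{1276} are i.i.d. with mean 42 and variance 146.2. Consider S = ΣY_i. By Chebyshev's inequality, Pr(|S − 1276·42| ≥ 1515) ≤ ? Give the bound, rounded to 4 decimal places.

0.0813

Var(S) = n·Var(Y_i) = 1276·146.2 = 186551.2.
Chebyshev: Pr(|S − 1276·42| ≥ 1515) ≤ Var(S)/1515² = 186551.2/2295225 = 0.0813.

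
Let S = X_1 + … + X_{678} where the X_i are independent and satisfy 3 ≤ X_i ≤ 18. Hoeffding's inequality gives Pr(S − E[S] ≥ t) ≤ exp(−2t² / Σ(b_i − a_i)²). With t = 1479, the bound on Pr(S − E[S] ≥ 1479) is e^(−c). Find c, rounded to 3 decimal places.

Σ(b_i − a_i)² = 678·(15)² = 152550.
c = 2t²/152550 = 2·1479²/152550 = 28.6783.

28.678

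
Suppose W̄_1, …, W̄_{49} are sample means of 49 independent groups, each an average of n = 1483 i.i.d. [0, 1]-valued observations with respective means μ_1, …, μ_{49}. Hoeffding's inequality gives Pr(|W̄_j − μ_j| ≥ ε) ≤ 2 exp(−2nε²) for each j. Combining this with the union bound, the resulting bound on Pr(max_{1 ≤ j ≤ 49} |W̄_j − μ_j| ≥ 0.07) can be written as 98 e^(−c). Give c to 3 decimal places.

Union bound over the 49 events: Pr(max_{1 ≤ j ≤ 49} |W̄_j − μ_j| ≥ 0.07) ≤ 49·2·exp(−2nε²) = 98 exp(−2·1483·0.07²).
So c = 2·1483·0.07² = 14.5334.

14.533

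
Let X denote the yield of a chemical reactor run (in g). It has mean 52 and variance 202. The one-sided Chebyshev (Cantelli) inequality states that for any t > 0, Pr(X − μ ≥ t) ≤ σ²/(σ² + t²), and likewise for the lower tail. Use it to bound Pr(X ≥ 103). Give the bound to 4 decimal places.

0.0721

Here σ² = 202 and t = 51, so σ² + t² = 2803.
Cantelli's bound: 202/2803 = 0.0721.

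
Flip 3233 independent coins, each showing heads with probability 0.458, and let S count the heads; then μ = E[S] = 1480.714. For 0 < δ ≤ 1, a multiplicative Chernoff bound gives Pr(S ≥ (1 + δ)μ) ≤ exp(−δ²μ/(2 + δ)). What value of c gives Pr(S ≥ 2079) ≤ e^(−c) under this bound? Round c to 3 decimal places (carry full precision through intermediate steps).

100.555

Write 2079 = (1 + δ)μ, so δ = 2079/1480.714 − 1 = 0.4040524…
Then the exponent is δ²μ/(2 + δ) = (2079 − μ)² / (μ·(2 + δ)) = 100.554746.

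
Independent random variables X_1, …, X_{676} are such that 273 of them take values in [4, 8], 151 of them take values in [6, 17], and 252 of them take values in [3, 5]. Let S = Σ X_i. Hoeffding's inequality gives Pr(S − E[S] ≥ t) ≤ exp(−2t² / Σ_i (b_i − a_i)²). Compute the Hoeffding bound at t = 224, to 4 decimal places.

0.0144

Σ(b_i − a_i)² = 273·4² + 151·11² + 252·2² = 23647.
Exponent = 2·224² / 23647 = 4.24375.
Bound = exp(−4.24375) = 0.01435.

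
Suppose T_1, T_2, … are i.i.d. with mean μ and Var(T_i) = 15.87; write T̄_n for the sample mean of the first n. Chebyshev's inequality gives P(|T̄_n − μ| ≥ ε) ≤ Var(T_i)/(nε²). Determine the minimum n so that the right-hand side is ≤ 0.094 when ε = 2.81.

22

Require 15.87/(n·2.81²) ≤ 0.094, i.e. n ≥ 15.87/(0.094·2.81²) = 21.381.
The smallest integer n is 22.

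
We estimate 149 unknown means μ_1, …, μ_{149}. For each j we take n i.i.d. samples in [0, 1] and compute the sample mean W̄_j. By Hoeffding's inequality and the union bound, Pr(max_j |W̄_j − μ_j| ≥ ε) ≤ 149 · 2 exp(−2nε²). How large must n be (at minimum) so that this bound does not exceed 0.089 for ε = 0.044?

2097

Need 2·149·exp(−2nε²) ≤ 0.089, i.e. exp(−2nε²) ≤ 0.089/298.
So 2nε² ≥ ln(298/0.089) = 8.116212.
Hence n ≥ 8.116212/(2·0.044²) = 2096.129.
The smallest integer n is 2097.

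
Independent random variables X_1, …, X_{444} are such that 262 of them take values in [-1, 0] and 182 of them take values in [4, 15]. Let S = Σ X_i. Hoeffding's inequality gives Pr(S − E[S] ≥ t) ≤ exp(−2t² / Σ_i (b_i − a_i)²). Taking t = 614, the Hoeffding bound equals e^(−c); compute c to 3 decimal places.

Σ(b_i − a_i)² = 262·1² + 182·11² = 22284.
c = 2t² / 22284 = 2·614² / 22284 = 33.8356.

33.836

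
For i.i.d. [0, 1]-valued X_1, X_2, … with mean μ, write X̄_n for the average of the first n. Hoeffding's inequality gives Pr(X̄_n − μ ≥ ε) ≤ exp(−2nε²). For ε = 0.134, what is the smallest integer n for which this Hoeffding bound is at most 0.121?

59

Require exp(−2nε²) ≤ 0.121, i.e. 2nε² ≥ ln(1/0.121) = 2.111965.
So n ≥ 2.111965 / (2·0.134²) = 58.809.
The smallest integer n is 59.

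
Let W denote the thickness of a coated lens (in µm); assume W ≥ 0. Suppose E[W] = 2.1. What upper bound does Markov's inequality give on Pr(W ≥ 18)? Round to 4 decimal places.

Markov's inequality: for a non-negative random variable, Pr(W ≥ a) ≤ E[W]/a.
Here E[W] = 2.1 and a = 18, so the bound is 2.1/18 = 0.1167.

0.1167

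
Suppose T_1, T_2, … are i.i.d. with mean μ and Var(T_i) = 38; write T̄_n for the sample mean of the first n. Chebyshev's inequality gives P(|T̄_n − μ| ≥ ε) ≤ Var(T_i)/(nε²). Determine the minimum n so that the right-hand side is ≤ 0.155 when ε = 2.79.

Require 38/(n·2.79²) ≤ 0.155, i.e. n ≥ 38/(0.155·2.79²) = 31.495.
The smallest integer n is 32.

32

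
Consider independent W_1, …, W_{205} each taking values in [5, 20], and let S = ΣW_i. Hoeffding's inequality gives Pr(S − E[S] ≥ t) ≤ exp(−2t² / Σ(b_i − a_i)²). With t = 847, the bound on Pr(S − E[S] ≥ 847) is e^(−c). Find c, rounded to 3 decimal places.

Σ(b_i − a_i)² = 205·(15)² = 46125.
c = 2t²/46125 = 2·847²/46125 = 31.1072.

31.107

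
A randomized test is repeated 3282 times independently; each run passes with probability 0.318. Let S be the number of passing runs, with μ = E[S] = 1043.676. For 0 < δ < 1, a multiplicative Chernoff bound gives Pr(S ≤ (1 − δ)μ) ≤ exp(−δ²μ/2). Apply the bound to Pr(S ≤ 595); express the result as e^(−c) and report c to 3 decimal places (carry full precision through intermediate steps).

96.443

Write 595 = (1 − δ)μ, so δ = 1 − 595/1043.676 = 0.4298997…
Then the exponent is δ²μ/2 = (μ − 595)²/(2μ) = 96.442839.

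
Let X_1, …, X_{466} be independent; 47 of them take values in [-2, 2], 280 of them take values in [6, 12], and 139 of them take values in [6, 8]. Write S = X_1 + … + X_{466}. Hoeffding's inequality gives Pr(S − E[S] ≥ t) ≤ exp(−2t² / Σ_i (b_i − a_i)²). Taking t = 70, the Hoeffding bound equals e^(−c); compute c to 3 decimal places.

Σ(b_i − a_i)² = 47·4² + 280·6² + 139·2² = 11388.
c = 2t² / 11388 = 2·70² / 11388 = 0.8606.

0.861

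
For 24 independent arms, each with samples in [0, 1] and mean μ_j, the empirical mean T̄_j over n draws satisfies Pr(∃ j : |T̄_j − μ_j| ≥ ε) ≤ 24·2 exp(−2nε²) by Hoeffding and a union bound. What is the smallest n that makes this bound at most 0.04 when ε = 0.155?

Need 2·24·exp(−2nε²) ≤ 0.04, i.e. exp(−2nε²) ≤ 0.04/48.
So 2nε² ≥ ln(48/0.04) = 7.090077.
Hence n ≥ 7.090077/(2·0.155²) = 147.556.
The smallest integer n is 148.

148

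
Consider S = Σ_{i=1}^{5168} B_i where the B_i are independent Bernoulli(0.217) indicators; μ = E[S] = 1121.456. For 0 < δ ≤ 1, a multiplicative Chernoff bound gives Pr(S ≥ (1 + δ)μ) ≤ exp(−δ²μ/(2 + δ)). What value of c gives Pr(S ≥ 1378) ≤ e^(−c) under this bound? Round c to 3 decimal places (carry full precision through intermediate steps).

26.332

Write 1378 = (1 + δ)μ, so δ = 1378/1121.456 − 1 = 0.2287598…
Then the exponent is δ²μ/(2 + δ) = (1378 − μ)² / (μ·(2 + δ)) = 26.331659.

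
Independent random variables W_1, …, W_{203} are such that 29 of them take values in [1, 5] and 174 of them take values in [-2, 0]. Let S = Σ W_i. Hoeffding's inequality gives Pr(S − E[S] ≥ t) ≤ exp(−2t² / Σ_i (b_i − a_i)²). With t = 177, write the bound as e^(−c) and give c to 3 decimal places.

54.016

Σ(b_i − a_i)² = 29·4² + 174·2² = 1160.
c = 2t² / 1160 = 2·177² / 1160 = 54.0155.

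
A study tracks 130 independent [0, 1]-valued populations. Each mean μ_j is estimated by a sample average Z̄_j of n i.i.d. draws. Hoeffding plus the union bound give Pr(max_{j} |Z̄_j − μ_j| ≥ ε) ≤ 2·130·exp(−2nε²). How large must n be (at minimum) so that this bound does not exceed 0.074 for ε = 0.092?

483

Need 2·130·exp(−2nε²) ≤ 0.074, i.e. exp(−2nε²) ≤ 0.074/260.
So 2nε² ≥ ln(260/0.074) = 8.164372.
Hence n ≥ 8.164372/(2·0.092²) = 482.300.
The smallest integer n is 483.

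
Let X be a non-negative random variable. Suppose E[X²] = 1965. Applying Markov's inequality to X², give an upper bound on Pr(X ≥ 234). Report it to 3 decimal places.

Since X ≥ 0, the event {X ≥ 234} is the same as {X² ≥ 54756}.
Markov's inequality applied to X² gives Pr(X² ≥ 54756) ≤ E[X²]/54756 = 1965/54756 = 0.0359.

0.036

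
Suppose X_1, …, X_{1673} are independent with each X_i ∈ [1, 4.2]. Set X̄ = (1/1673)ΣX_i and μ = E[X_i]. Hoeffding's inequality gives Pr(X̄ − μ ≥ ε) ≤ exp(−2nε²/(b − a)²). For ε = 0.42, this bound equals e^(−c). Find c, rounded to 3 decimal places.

57.640

c = 2nε²/(b − a)² = 2·1673·0.42² / 3.2² = 57.6401.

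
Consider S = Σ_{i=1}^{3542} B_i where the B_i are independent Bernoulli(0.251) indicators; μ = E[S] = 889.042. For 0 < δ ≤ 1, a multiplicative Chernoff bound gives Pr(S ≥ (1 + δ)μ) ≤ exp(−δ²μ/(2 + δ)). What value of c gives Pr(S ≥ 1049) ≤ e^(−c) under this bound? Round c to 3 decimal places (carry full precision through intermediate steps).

Write 1049 = (1 + δ)μ, so δ = 1049/889.042 − 1 = 0.1799218…
Then the exponent is δ²μ/(2 + δ) = (1049 − μ)² / (μ·(2 + δ)) = 13.202274.

13.202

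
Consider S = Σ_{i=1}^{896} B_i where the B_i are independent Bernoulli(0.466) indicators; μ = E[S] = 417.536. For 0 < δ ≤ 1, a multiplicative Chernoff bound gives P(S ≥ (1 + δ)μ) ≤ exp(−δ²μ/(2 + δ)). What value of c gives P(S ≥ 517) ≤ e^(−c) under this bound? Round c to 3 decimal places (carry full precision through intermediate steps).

Write 517 = (1 + δ)μ, so δ = 517/417.536 − 1 = 0.2382166…
Then the exponent is δ²μ/(2 + δ) = (517 − μ)² / (μ·(2 + δ)) = 10.586095.

10.586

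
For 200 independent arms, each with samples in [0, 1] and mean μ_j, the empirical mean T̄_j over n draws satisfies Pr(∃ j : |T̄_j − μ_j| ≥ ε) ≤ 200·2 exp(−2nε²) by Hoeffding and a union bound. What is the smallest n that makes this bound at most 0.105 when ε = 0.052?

1525

Need 2·200·exp(−2nε²) ≤ 0.105, i.e. exp(−2nε²) ≤ 0.105/400.
So 2nε² ≥ ln(400/0.105) = 8.245259.
Hence n ≥ 8.245259/(2·0.052²) = 1524.641.
The smallest integer n is 1525.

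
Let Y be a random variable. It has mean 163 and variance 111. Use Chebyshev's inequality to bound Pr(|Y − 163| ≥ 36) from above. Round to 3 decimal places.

0.086

Chebyshev: Pr(|Y − μ| ≥ t) ≤ Var(Y)/t².
Bound = 111 / 1296 = 0.0856.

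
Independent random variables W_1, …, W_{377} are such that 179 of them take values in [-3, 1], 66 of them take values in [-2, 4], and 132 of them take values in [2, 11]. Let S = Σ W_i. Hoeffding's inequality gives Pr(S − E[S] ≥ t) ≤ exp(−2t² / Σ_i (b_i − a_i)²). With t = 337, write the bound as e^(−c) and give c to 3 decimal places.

Σ(b_i − a_i)² = 179·4² + 66·6² + 132·9² = 15932.
c = 2t² / 15932 = 2·337² / 15932 = 14.2567.

14.257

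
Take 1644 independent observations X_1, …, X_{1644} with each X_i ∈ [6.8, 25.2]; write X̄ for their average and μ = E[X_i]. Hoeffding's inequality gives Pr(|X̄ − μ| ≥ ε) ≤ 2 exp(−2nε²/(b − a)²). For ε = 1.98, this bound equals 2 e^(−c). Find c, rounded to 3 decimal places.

38.074

c = 2nε²/(b − a)² = 2·1644·1.98² / 18.4² = 38.0738.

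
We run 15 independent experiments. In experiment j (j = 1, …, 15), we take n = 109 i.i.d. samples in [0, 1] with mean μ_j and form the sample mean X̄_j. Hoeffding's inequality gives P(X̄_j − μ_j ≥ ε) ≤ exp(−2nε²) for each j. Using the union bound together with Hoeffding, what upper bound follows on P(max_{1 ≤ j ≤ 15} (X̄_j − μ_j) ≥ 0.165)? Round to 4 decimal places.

Per-experiment Hoeffding bound: exp(−2·109·0.165²) = exp(−5.93505) = 0.0026451.
Union bound over 15 events: 15·0.0026451 = 0.03968.

0.0397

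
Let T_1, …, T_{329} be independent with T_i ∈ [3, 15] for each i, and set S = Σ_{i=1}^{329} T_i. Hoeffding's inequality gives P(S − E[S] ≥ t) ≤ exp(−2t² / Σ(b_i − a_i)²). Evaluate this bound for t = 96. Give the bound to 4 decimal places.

Σ(b_i − a_i)² = 329·(12)² = 47376.
Exponent = 2·96²/47376 = 0.3891.
Bound = exp(−0.3891) = 0.67770.

0.6777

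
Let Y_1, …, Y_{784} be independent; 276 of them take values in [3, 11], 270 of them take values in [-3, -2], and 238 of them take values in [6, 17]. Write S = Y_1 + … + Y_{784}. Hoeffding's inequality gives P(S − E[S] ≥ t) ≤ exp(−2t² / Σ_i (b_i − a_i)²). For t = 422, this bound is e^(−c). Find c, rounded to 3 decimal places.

Σ(b_i − a_i)² = 276·8² + 270·1² + 238·11² = 46732.
c = 2t² / 46732 = 2·422² / 46732 = 7.6215.

7.622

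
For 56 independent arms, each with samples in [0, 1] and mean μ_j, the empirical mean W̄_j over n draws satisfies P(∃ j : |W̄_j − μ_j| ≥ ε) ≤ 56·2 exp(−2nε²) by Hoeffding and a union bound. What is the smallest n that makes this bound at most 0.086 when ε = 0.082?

534

Need 2·56·exp(−2nε²) ≤ 0.086, i.e. exp(−2nε²) ≤ 0.086/112.
So 2nε² ≥ ln(112/0.086) = 7.171907.
Hence n ≥ 7.171907/(2·0.082²) = 533.307.
The smallest integer n is 534.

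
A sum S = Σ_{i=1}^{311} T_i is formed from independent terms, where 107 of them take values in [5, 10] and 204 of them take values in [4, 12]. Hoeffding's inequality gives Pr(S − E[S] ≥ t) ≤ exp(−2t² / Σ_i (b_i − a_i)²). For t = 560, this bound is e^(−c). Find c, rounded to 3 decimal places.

39.870

Σ(b_i − a_i)² = 107·5² + 204·8² = 15731.
c = 2t² / 15731 = 2·560² / 15731 = 39.8703.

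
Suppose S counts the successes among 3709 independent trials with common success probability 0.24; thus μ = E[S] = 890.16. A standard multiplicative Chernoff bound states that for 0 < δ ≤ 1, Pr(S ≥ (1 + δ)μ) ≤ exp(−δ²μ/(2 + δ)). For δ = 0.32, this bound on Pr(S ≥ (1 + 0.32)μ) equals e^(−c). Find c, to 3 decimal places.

39.290

c = δ²μ/(2 + δ) = 0.32²·890.16/(2 + 0.32) = 39.2898.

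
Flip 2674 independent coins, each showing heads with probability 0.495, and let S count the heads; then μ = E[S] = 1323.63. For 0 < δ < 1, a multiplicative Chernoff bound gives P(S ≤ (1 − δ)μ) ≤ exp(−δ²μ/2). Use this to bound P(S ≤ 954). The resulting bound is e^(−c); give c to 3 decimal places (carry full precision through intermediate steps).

51.610

Write 954 = (1 − δ)μ, so δ = 1 − 954/1323.63 = 0.2792548…
Then the exponent is δ²μ/2 = (μ − 954)²/(2μ) = 51.610472.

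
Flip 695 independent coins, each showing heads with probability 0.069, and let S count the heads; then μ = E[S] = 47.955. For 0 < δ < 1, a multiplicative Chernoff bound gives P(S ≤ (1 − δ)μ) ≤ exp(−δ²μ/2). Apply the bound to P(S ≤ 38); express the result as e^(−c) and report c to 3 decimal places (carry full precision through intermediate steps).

1.033

Write 38 = (1 − δ)μ, so δ = 1 − 38/47.955 = 0.2075904…
Then the exponent is δ²μ/2 = (μ − 38)²/(2μ) = 1.033281.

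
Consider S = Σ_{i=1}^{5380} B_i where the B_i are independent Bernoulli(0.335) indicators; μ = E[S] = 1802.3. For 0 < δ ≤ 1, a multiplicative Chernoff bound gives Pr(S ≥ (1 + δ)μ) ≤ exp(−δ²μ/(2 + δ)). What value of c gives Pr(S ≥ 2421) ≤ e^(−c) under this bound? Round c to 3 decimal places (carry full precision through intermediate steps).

Write 2421 = (1 + δ)μ, so δ = 2421/1802.3 − 1 = 0.3432836…
Then the exponent is δ²μ/(2 + δ) = (2421 − μ)² / (μ·(2 + δ)) = 90.637580.

90.638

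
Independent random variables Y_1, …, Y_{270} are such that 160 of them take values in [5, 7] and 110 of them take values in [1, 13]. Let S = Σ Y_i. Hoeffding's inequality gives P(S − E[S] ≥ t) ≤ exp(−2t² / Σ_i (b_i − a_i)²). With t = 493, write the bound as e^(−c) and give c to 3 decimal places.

Σ(b_i − a_i)² = 160·2² + 110·12² = 16480.
c = 2t² / 16480 = 2·493² / 16480 = 29.4962.

29.496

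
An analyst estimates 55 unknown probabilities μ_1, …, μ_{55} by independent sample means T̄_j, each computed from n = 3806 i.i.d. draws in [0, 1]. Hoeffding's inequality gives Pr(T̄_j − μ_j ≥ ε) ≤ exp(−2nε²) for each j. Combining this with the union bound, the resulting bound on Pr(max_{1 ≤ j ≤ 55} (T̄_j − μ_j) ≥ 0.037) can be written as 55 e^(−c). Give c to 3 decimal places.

Union bound over the 55 events: Pr(max_{1 ≤ j ≤ 55} (T̄_j − μ_j) ≥ 0.037) ≤ 55·exp(−2nε²) = 55 exp(−2·3806·0.037²).
So c = 2·3806·0.037² = 10.4208.

10.421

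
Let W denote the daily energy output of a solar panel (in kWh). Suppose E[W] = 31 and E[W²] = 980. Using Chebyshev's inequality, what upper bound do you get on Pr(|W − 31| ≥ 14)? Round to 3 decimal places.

Var(W) = E[W²] − (E[W])² = 980 − 961 = 19.
Chebyshev's inequality: Pr(|W − μ| ≥ t) ≤ Var(W)/t² = 19/196 = 0.0969.

0.097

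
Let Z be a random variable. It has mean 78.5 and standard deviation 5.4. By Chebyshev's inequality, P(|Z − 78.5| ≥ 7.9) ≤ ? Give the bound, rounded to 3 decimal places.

0.467

Chebyshev: P(|Z − μ| ≥ t) ≤ Var(Z)/t².
Var(Z) = σ² = 5.4² = 29.16.
Bound = 29.16 / 62.41 = 0.4672.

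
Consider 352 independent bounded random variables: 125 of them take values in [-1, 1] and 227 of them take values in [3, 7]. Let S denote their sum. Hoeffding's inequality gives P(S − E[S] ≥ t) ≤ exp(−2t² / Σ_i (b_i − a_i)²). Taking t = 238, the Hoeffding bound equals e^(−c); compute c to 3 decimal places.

27.417

Σ(b_i − a_i)² = 125·2² + 227·4² = 4132.
c = 2t² / 4132 = 2·238² / 4132 = 27.4172.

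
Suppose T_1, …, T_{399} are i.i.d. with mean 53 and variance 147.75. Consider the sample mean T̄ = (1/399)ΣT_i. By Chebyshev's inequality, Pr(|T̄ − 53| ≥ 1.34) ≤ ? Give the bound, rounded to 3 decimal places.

Var(T̄) = Var(T_i)/n = 147.75/399 = 0.3703.
Chebyshev: Pr(|T̄ − 53| ≥ 1.34) ≤ Var(T̄)/(1.34)² = 147.75/(399·1.34²) = 0.2062.

0.206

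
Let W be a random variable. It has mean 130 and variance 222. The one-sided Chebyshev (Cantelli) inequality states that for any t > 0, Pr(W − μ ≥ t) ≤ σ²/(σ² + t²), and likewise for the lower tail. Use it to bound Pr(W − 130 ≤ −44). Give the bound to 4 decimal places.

Here σ² = 222 and t = 44, so σ² + t² = 2158.
Cantelli's bound: 222/2158 = 0.1029.

0.1029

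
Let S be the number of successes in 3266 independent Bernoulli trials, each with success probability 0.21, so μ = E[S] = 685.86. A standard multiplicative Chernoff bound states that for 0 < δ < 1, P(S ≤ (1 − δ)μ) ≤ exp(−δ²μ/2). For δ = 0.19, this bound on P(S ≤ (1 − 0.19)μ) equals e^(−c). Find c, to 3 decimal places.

12.380

c = δ²μ/2 = 0.19²·685.86/2 = 12.3798.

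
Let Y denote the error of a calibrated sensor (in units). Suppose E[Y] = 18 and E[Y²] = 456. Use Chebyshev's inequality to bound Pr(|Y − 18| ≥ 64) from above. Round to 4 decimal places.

Var(Y) = E[Y²] − (E[Y])² = 456 − 324 = 132.
Chebyshev's inequality: Pr(|Y − μ| ≥ t) ≤ Var(Y)/t² = 132/4096 = 0.0322.

0.0322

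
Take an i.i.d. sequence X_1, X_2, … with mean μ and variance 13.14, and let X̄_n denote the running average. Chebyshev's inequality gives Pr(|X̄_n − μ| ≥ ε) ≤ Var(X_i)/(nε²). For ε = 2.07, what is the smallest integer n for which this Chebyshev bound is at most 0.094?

33

Require 13.14/(n·2.07²) ≤ 0.094, i.e. n ≥ 13.14/(0.094·2.07²) = 32.623.
The smallest integer n is 33.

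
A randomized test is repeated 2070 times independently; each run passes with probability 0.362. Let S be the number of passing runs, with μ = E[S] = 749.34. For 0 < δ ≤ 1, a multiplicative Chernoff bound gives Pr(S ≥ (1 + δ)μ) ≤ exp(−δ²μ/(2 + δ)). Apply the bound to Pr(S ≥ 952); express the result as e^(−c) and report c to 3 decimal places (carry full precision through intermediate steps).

24.140

Write 952 = (1 + δ)μ, so δ = 952/749.34 − 1 = 0.2704513…
Then the exponent is δ²μ/(2 + δ) = (952 − μ)² / (μ·(2 + δ)) = 24.140428.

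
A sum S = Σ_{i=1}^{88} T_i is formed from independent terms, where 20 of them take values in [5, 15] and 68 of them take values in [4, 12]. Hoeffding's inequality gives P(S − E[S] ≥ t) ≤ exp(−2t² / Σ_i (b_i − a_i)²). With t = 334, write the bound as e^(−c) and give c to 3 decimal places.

35.125

Σ(b_i − a_i)² = 20·10² + 68·8² = 6352.
c = 2t² / 6352 = 2·334² / 6352 = 35.1247.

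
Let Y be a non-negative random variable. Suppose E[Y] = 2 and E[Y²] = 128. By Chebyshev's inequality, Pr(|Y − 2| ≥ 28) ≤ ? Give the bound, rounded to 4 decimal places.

Var(Y) = E[Y²] − (E[Y])² = 128 − 4 = 124.
Chebyshev's inequality: Pr(|Y − μ| ≥ t) ≤ Var(Y)/t² = 124/784 = 0.1582.

0.1582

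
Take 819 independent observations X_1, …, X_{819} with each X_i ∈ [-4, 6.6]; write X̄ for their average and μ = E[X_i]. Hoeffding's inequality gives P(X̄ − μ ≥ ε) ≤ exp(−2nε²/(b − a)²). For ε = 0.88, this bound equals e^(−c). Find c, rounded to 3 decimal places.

c = 2nε²/(b − a)² = 2·819·0.88² / 10.6² = 11.2893.

11.289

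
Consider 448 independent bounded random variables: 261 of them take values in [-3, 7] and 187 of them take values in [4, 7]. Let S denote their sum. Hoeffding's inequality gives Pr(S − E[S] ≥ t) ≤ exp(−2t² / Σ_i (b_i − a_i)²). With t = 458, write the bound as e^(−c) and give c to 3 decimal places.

15.100

Σ(b_i − a_i)² = 261·10² + 187·3² = 27783.
c = 2t² / 27783 = 2·458² / 27783 = 15.1002.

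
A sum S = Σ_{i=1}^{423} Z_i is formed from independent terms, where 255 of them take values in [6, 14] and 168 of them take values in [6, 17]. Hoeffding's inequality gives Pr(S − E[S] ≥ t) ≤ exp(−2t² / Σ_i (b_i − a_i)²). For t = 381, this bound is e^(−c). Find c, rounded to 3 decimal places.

Σ(b_i − a_i)² = 255·8² + 168·11² = 36648.
c = 2t² / 36648 = 2·381² / 36648 = 7.9219.

7.922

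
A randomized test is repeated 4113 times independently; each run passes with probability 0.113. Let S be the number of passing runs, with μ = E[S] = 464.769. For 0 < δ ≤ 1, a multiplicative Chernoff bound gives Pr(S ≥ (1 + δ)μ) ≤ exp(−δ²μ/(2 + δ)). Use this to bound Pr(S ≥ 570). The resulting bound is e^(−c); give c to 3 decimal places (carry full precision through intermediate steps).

Write 570 = (1 + δ)μ, so δ = 570/464.769 − 1 = 0.2264157…
Then the exponent is δ²μ/(2 + δ) = (570 − μ)² / (μ·(2 + δ)) = 10.701483.

10.701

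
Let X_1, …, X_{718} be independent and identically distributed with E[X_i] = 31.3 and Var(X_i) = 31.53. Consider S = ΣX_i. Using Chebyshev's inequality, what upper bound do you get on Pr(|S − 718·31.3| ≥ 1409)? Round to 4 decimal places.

Var(S) = n·Var(X_i) = 718·31.53 = 22638.54.
Chebyshev: Pr(|S − 718·31.3| ≥ 1409) ≤ Var(S)/1409² = 22638.54/1985281 = 0.0114.

0.0114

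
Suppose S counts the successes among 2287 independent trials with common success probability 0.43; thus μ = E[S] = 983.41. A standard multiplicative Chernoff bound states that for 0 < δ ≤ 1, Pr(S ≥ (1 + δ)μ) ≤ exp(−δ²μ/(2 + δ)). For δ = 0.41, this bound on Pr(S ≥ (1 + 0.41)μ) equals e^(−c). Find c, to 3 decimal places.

c = δ²μ/(2 + δ) = 0.41²·983.41/(2 + 0.41) = 68.5939.

68.594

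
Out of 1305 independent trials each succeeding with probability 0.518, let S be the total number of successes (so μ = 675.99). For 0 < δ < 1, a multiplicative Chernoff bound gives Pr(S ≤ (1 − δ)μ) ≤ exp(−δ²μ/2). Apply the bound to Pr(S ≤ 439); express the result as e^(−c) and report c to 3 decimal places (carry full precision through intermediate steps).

41.542

Write 439 = (1 − δ)μ, so δ = 1 − 439/675.99 = 0.3505821…
Then the exponent is δ²μ/2 = (μ − 439)²/(2μ) = 41.542227.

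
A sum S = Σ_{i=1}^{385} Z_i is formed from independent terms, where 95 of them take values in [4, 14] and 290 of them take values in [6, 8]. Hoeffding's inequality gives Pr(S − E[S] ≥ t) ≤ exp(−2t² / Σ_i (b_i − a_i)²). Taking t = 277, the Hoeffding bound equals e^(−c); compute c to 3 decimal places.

14.396

Σ(b_i − a_i)² = 95·10² + 290·2² = 10660.
c = 2t² / 10660 = 2·277² / 10660 = 14.3957.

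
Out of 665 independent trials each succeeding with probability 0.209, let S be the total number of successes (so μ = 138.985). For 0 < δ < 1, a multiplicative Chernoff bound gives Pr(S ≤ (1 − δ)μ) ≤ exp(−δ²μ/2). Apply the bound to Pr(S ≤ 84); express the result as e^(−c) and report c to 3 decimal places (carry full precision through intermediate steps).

10.877

Write 84 = (1 − δ)μ, so δ = 1 − 84/138.985 = 0.3956182…
Then the exponent is δ²μ/2 = (μ − 84)²/(2μ) = 10.876534.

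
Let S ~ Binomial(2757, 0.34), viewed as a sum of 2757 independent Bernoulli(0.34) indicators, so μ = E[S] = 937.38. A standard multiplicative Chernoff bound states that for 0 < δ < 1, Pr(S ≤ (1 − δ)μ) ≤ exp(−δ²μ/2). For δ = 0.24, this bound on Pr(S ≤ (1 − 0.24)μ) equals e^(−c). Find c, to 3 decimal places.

c = δ²μ/2 = 0.24²·937.38/2 = 26.9965.

26.997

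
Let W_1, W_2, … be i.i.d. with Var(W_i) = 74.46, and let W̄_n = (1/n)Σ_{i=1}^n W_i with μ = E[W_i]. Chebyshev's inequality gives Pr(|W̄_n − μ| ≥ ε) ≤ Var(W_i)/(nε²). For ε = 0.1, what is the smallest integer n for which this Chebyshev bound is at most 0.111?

67082

Require 74.46/(n·0.1²) ≤ 0.111, i.e. n ≥ 74.46/(0.111·0.1²) = 67081.081.
The smallest integer n is 67082.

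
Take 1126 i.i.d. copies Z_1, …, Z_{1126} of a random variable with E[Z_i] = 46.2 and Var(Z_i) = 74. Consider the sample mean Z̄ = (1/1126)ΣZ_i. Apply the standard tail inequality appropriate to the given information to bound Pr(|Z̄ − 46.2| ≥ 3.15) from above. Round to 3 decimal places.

0.007

With mean and variance of each term known, Chebyshev's inequality bounds the deviation of the sum (or sample mean).
Var(Z̄) = Var(Z_i)/n = 74/1126 = 0.065719.
Chebyshev: Pr(|Z̄ − 46.2| ≥ 3.15) ≤ Var(Z̄)/(3.15)² = 74/(1126·3.15²) = 0.0066.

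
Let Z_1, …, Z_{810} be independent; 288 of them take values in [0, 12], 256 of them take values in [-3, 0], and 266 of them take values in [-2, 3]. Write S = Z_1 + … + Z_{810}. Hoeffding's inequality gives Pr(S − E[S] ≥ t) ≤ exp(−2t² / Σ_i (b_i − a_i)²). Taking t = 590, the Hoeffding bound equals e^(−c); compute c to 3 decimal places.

13.806

Σ(b_i − a_i)² = 288·12² + 256·3² + 266·5² = 50426.
c = 2t² / 50426 = 2·590² / 50426 = 13.8064.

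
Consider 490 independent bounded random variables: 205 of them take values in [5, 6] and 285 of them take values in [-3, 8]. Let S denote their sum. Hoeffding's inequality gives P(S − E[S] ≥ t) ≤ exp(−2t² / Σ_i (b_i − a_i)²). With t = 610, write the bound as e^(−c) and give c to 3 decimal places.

21.453

Σ(b_i − a_i)² = 205·1² + 285·11² = 34690.
c = 2t² / 34690 = 2·610² / 34690 = 21.4529.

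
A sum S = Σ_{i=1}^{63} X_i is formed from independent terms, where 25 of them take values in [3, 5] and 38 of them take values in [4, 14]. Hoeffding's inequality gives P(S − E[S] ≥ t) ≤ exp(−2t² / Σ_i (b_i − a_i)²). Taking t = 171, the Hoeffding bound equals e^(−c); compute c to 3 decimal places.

Σ(b_i − a_i)² = 25·2² + 38·10² = 3900.
c = 2t² / 3900 = 2·171² / 3900 = 14.9954.

14.995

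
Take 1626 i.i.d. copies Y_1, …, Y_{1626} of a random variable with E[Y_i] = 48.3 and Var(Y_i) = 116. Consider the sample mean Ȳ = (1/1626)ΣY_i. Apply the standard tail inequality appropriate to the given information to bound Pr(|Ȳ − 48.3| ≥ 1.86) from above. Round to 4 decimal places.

With mean and variance of each term known, Chebyshev's inequality bounds the deviation of the sum (or sample mean).
Var(Ȳ) = Var(Y_i)/n = 116/1626 = 0.071341.
Chebyshev: Pr(|Ȳ − 48.3| ≥ 1.86) ≤ Var(Ȳ)/(1.86)² = 116/(1626·1.86²) = 0.0206.

0.0206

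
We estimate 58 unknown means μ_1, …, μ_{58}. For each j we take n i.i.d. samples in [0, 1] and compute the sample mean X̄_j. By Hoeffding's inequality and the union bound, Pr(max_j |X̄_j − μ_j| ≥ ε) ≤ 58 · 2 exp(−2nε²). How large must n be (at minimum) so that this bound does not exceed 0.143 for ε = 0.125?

215

Need 2·58·exp(−2nε²) ≤ 0.143, i.e. exp(−2nε²) ≤ 0.143/116.
So 2nε² ≥ ln(116/0.143) = 6.698501.
Hence n ≥ 6.698501/(2·0.125²) = 214.352.
The smallest integer n is 215.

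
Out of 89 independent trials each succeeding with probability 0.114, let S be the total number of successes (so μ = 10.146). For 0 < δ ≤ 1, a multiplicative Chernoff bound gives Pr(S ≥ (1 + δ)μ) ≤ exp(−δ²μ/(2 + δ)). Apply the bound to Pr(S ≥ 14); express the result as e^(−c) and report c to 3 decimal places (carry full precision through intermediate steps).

Write 14 = (1 + δ)μ, so δ = 14/10.146 − 1 = 0.3798541…
Then the exponent is δ²μ/(2 + δ) = (14 − μ)² / (μ·(2 + δ)) = 0.615146.

0.615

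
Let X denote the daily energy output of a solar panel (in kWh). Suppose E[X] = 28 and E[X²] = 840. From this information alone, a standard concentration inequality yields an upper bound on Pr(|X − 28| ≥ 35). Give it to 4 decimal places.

The first two moments determine the variance, so Chebyshev's inequality is the sharpest standard bound available.
Var(X) = E[X²] − (E[X])² = 840 − 784 = 56.
Chebyshev's inequality: Pr(|X − μ| ≥ t) ≤ Var(X)/t² = 56/1225 = 0.0457.

0.0457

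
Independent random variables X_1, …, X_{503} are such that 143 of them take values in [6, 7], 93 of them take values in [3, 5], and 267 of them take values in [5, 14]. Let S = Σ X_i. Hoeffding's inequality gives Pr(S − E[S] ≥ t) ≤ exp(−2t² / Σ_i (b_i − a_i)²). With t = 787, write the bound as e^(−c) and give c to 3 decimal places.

Σ(b_i − a_i)² = 143·1² + 93·2² + 267·9² = 22142.
c = 2t² / 22142 = 2·787² / 22142 = 55.9452.

55.945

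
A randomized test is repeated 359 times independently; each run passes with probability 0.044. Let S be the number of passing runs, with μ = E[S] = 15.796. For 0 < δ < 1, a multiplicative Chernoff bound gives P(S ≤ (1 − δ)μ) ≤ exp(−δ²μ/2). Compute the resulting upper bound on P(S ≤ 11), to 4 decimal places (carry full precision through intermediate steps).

Write 11 = (1 − δ)μ, so δ = 1 − 11/15.796 = 0.3036212…
Then the exponent is δ²μ/2 = (μ − 11)²/(2μ) = 0.728084.
Bound = exp(−0.728084) = 0.48283.

0.4828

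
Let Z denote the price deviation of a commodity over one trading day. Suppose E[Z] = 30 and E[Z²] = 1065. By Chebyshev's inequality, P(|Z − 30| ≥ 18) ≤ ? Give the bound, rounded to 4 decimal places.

0.5093

Var(Z) = E[Z²] − (E[Z])² = 1065 − 900 = 165.
Chebyshev's inequality: P(|Z − μ| ≥ t) ≤ Var(Z)/t² = 165/324 = 0.5093.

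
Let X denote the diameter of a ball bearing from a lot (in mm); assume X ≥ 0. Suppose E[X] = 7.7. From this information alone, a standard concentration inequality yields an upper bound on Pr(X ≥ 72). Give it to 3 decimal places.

Only the mean of a non-negative variable is known, so Markov's inequality is the applicable tail bound.
Markov's inequality: for a non-negative random variable, Pr(X ≥ a) ≤ E[X]/a.
Here E[X] = 7.7 and a = 72, so the bound is 7.7/72 = 0.1069.

0.107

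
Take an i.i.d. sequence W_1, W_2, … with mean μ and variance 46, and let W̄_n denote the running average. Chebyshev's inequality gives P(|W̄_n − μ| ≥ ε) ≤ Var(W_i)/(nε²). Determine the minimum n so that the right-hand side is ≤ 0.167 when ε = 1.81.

Require 46/(n·1.81²) ≤ 0.167, i.e. n ≥ 46/(0.167·1.81²) = 84.078.
The smallest integer n is 85.

85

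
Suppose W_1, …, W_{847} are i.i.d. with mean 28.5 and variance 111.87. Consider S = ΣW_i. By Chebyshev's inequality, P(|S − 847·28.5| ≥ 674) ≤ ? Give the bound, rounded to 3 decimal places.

0.209

Var(S) = n·Var(W_i) = 847·111.87 = 94753.89.
Chebyshev: P(|S − 847·28.5| ≥ 674) ≤ Var(S)/674² = 94753.89/454276 = 0.2086.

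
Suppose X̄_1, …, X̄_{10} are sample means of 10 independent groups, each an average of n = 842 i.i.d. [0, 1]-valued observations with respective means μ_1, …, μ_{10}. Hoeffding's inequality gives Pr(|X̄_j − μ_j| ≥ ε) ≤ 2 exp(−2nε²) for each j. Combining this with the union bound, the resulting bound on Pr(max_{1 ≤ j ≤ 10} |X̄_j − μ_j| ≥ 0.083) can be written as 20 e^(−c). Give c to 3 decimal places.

Union bound over the 10 events: Pr(max_{1 ≤ j ≤ 10} |X̄_j − μ_j| ≥ 0.083) ≤ 10·2·exp(−2nε²) = 20 exp(−2·842·0.083²).
So c = 2·842·0.083² = 11.6011.

11.601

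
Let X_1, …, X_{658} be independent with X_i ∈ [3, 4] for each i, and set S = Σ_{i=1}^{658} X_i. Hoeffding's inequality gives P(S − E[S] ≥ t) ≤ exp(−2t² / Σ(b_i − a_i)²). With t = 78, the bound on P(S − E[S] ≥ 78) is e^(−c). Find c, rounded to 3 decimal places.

18.492

Σ(b_i − a_i)² = 658·(1)² = 658.
c = 2t²/658 = 2·78²/658 = 18.4924.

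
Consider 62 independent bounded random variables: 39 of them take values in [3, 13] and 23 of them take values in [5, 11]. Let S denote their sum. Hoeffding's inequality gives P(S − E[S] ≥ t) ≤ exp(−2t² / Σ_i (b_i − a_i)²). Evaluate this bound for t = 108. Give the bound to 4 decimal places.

0.0072

Σ(b_i − a_i)² = 39·10² + 23·6² = 4728.
Exponent = 2·108² / 4728 = 4.93401.
Bound = exp(−4.93401) = 0.00720.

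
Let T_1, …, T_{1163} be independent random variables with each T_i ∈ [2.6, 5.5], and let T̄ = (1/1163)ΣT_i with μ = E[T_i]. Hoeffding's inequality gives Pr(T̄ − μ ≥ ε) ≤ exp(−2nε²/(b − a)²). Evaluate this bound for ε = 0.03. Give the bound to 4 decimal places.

Exponent: 2nε²/(b − a)² = 2·1163·0.03² / 2.9² = 0.24892.
Bound = exp(−0.24892) = 0.77964.

0.7796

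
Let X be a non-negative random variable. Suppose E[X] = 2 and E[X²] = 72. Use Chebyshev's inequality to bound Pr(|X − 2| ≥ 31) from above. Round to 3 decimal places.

0.071

Var(X) = E[X²] − (E[X])² = 72 − 4 = 68.
Chebyshev's inequality: Pr(|X − μ| ≥ t) ≤ Var(X)/t² = 68/961 = 0.0708.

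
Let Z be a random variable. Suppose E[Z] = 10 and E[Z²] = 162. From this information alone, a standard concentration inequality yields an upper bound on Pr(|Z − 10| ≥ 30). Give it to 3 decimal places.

0.069

The first two moments determine the variance, so Chebyshev's inequality is the sharpest standard bound available.
Var(Z) = E[Z²] − (E[Z])² = 162 − 100 = 62.
Chebyshev's inequality: Pr(|Z − μ| ≥ t) ≤ Var(Z)/t² = 62/900 = 0.0689.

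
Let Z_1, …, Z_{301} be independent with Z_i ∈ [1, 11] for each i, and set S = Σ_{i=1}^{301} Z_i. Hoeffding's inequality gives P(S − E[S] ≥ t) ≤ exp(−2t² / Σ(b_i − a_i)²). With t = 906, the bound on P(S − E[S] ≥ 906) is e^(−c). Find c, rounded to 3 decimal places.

Σ(b_i − a_i)² = 301·(10)² = 30100.
c = 2t²/30100 = 2·906²/30100 = 54.5406.

54.541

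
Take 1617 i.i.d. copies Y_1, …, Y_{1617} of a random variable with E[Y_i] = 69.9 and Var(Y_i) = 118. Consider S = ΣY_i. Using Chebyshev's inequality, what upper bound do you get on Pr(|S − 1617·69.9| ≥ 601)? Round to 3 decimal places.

Var(S) = n·Var(Y_i) = 1617·118 = 190806.
Chebyshev: Pr(|S − 1617·69.9| ≥ 601) ≤ Var(S)/601² = 190806/361201 = 0.5283.

0.528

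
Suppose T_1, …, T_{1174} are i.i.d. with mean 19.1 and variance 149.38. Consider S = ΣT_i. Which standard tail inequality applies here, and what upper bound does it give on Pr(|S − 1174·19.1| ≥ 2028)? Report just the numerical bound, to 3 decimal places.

With mean and variance of each term known, Chebyshev's inequality bounds the deviation of the sum (or sample mean).
Var(S) = n·Var(T_i) = 1174·149.38 = 175372.12.
Chebyshev: Pr(|S − 1174·19.1| ≥ 2028) ≤ Var(S)/2028² = 175372.12/4112784 = 0.0426.

0.043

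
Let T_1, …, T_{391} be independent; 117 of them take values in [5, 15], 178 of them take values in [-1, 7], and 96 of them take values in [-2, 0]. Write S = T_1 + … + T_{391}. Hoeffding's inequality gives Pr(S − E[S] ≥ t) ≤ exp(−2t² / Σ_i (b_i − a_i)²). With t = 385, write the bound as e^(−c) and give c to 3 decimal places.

Σ(b_i − a_i)² = 117·10² + 178·8² + 96·2² = 23476.
c = 2t² / 23476 = 2·385² / 23476 = 12.6278.

12.628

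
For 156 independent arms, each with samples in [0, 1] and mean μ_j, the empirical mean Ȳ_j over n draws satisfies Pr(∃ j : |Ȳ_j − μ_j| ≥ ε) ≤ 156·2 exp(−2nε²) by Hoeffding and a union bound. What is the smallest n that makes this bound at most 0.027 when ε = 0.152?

Need 2·156·exp(−2nε²) ≤ 0.027, i.e. exp(−2nε²) ≤ 0.027/312.
So 2nε² ≥ ln(312/0.027) = 9.354922.
Hence n ≥ 9.354922/(2·0.152²) = 202.452.
The smallest integer n is 203.

203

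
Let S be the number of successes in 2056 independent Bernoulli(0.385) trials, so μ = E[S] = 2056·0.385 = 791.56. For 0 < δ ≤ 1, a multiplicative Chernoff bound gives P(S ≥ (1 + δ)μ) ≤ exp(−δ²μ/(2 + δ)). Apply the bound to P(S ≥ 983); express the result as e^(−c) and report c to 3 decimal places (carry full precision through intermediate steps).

20.653

Write 983 = (1 + δ)μ, so δ = 983/791.56 − 1 = 0.2418515…
Then the exponent is δ²μ/(2 + δ) = (983 − μ)² / (μ·(2 + δ)) = 20.652598.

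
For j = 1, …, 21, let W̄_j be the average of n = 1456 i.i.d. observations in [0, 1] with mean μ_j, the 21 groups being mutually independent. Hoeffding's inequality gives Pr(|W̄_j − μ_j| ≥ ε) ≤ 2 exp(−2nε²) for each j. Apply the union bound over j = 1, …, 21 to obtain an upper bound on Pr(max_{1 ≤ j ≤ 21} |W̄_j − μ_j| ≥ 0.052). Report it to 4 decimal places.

Per-experiment Hoeffding bound: 2·exp(−2·1456·0.052²) = 2·exp(−7.87405) = 0.00076098.
Union bound over 21 events: 21·0.00076098 = 0.01598.

0.0160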